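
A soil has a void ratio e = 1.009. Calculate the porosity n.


Using the relation n = e / (1 + e)
n = 1.009 / (1 + 1.009)
n = 1.009 / 2.009
n = 0.5022


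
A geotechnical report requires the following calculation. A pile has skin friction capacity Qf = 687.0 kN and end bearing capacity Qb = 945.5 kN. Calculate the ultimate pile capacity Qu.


Result: 1632.5 kN

Derivation:
Using Qu = Qf + Qb
Qu = 687.0 + 945.5
Qu = 1632.5 kN


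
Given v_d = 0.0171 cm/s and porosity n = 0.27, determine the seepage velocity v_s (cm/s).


Result: 0.06333 cm/s

Derivation:
Using v_s = v_d / n
v_s = 0.0171 / 0.27
v_s = 0.06333 cm/s


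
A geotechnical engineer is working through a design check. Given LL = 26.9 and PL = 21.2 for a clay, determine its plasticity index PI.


Using PI = LL - PL
PI = 26.9 - 21.2
PI = 5.7


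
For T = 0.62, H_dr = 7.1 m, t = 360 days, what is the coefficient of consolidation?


Result: 0.08682 m^2/day

Derivation:
Using cv = T * H_dr^2 / t
H_dr^2 = 7.1^2 = 50.41
cv = 0.62 * 50.41 / 360
cv = 0.08682 m^2/day


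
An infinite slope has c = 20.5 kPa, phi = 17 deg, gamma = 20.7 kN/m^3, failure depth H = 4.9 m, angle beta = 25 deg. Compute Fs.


Using Fs = c / (gamma*H*sin(beta)*cos(beta)) + tan(phi)/tan(beta)
Cohesion contribution = 20.5 / (20.7*4.9*sin(25)*cos(25))
Cohesion contribution = 0.527671
Friction contribution = tan(17)/tan(25) = 0.655642
Fs = 0.527671 + 0.655642
Fs = 1.183


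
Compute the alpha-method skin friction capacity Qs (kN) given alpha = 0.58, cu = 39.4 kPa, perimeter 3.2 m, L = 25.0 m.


Using Qs = alpha * cu * perimeter * L
Qs = 0.58 * 39.4 * 3.2 * 25.0
Qs = 1828.16 kN


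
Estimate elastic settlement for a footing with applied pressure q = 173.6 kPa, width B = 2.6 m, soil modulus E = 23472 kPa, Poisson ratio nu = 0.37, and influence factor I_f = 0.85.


Using Se = q * B * (1 - nu^2) * I_f / E
1 - nu^2 = 1 - 0.37^2 = 0.8631
Se = 173.6 * 2.6 * 0.8631 * 0.85 / 23472
Se = 0.014108 m
Convert to mm: Se = 0.014108 * 1000 = 14.108 mm


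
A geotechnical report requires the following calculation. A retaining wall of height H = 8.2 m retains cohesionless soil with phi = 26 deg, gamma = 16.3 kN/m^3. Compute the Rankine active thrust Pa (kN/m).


Result: 213.98 kN/m

Derivation:
Compute active earth pressure coefficient:
Ka = tan^2(45 - phi/2) = tan^2(32.0) = 0.390462
Compute active force:
Pa = 0.5 * Ka * gamma * H^2
Pa = 0.5 * 0.390462 * 16.3 * 8.2^2
Pa = 213.98 kN/m


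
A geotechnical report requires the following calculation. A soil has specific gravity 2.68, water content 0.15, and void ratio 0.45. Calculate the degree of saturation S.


Result: 0.8933

Derivation:
Using S = Gs * w / e
S = 2.68 * 0.15 / 0.45
S = 0.8933


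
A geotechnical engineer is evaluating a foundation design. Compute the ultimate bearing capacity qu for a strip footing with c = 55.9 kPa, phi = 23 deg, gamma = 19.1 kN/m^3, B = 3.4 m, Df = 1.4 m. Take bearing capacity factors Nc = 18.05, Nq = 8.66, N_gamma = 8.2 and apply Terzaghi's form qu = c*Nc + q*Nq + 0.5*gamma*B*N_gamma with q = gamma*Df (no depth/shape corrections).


Compute qu = c*Nc + gamma*Df*Nq + 0.5*gamma*B*N_gamma
Term 1: 55.9 * 18.05 = 1008.995
Term 2: 19.1 * 1.4 * 8.66 = 231.5684
Term 3: 0.5 * 19.1 * 3.4 * 8.2 = 266.254
qu = 1008.995 + 231.5684 + 266.254
qu = 1506.82 kPa


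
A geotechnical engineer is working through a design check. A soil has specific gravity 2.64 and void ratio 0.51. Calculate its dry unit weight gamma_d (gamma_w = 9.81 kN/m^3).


Result: 17.151 kN/m^3

Derivation:
Using gamma_d = Gs * gamma_w / (1 + e)
gamma_d = 2.64 * 9.81 / (1 + 0.51)
gamma_d = 2.64 * 9.81 / 1.51
gamma_d = 17.151 kN/m^3


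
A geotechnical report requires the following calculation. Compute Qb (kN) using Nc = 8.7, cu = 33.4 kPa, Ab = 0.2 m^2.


Result: 58.12 kN

Derivation:
Using Qb = Nc * cu * Ab
Qb = 8.7 * 33.4 * 0.2
Qb = 58.12 kN


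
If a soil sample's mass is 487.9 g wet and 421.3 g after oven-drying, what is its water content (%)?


Result: 15.81 %

Derivation:
Using w = (m_wet - m_dry) / m_dry * 100
m_wet - m_dry = 487.9 - 421.3 = 66.6 g
w = 66.6 / 421.3 * 100
w = 15.81 %


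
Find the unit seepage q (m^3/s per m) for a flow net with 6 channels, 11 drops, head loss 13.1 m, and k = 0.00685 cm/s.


Convert k to m/s for unit consistency with H:
k = 0.00685 cm/s = 0.00685 / 100 m/s = 6.85e-05 m/s
Using q = k * H * Nf / Nd
Nf / Nd = 6 / 11 = 0.5455
q = 6.85e-05 * 13.1 * 0.5455
q = 0.0004895 m^3/s per m


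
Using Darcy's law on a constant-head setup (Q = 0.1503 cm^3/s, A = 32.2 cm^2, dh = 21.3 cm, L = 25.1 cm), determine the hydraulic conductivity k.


Compute hydraulic gradient:
i = dh / L = 21.3 / 25.1 = 0.848606
Then apply Darcy's law:
k = Q / (A * i)
k = 0.1503 / (32.2 * 0.848606)
k = 0.1503 / 27.3251
k = 0.0055 cm/s


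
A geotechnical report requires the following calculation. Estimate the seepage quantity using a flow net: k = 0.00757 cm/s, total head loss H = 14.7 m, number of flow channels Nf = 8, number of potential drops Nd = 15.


Result: 0.0005935 m^3/s per m

Derivation:
Convert k to m/s for unit consistency with H:
k = 0.00757 cm/s = 0.00757 / 100 m/s = 7.57e-05 m/s
Using q = k * H * Nf / Nd
Nf / Nd = 8 / 15 = 0.5333
q = 7.57e-05 * 14.7 * 0.5333
q = 0.0005935 m^3/s per m


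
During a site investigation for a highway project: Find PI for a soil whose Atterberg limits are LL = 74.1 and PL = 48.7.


Result: 25.4

Derivation:
Using PI = LL - PL
PI = 74.1 - 48.7
PI = 25.4


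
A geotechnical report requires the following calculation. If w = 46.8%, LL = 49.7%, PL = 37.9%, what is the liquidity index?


First compute the plasticity index:
PI = LL - PL = 49.7 - 37.9 = 11.8
Then compute the liquidity index:
LI = (w - PL) / PI
LI = (46.8 - 37.9) / 11.8
LI = 0.754


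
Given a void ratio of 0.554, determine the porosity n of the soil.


Using the relation n = e / (1 + e)
n = 0.554 / (1 + 0.554)
n = 0.554 / 1.554
n = 0.3565


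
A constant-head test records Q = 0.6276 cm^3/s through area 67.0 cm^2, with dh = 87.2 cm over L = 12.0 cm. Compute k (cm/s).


Compute hydraulic gradient:
i = dh / L = 87.2 / 12.0 = 7.26667
Then apply Darcy's law:
k = Q / (A * i)
k = 0.6276 / (67.0 * 7.26667)
k = 0.6276 / 486.867
k = 0.001289 cm/s


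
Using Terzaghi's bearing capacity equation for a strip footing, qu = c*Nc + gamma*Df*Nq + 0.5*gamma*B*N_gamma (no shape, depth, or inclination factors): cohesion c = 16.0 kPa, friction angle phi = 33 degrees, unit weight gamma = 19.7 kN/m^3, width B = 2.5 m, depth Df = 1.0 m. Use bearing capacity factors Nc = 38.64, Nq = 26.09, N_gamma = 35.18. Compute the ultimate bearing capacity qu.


Compute qu = c*Nc + gamma*Df*Nq + 0.5*gamma*B*N_gamma
Term 1: 16.0 * 38.64 = 618.24
Term 2: 19.7 * 1.0 * 26.09 = 513.973
Term 3: 0.5 * 19.7 * 2.5 * 35.18 = 866.3075
qu = 618.24 + 513.973 + 866.3075
qu = 1998.52 kPa


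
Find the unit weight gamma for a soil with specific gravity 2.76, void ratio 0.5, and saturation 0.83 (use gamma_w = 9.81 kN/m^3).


Using gamma = gamma_w * (Gs + S*e) / (1 + e)
Numerator: Gs + S*e = 2.76 + 0.83*0.5 = 3.175
Denominator: 1 + e = 1 + 0.5 = 1.5
gamma = 9.81 * 3.175 / 1.5
gamma = 20.765 kN/m^3


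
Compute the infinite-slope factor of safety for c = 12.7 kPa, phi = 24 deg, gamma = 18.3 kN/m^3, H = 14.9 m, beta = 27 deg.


Using Fs = c / (gamma*H*sin(beta)*cos(beta)) + tan(phi)/tan(beta)
Cohesion contribution = 12.7 / (18.3*14.9*sin(27)*cos(27))
Cohesion contribution = 0.115143
Friction contribution = tan(24)/tan(27) = 0.87381
Fs = 0.115143 + 0.87381
Fs = 0.989


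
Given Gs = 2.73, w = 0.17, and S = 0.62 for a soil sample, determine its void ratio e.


Using the relation e = Gs * w / S
e = 2.73 * 0.17 / 0.62
e = 0.7485


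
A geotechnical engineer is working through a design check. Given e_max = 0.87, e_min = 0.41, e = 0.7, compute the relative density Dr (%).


Using Dr = (e_max - e) / (e_max - e_min) * 100
e_max - e = 0.87 - 0.7 = 0.17
e_max - e_min = 0.87 - 0.41 = 0.46
Dr = 0.17 / 0.46 * 100
Dr = 36.96 %


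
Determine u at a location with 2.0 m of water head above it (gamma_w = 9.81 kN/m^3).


Result: 19.62 kPa

Derivation:
Using u = gamma_w * h_w
u = 9.81 * 2.0
u = 19.62 kPa


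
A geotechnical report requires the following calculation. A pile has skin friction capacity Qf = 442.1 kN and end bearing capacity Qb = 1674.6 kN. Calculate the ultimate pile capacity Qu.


Result: 2116.7 kN

Derivation:
Using Qu = Qf + Qb
Qu = 442.1 + 1674.6
Qu = 2116.7 kN


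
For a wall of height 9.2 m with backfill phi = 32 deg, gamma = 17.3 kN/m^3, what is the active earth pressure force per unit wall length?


Compute active earth pressure coefficient:
Ka = tan^2(45 - phi/2) = tan^2(29.0) = 0.307259
Compute active force:
Pa = 0.5 * Ka * gamma * H^2
Pa = 0.5 * 0.307259 * 17.3 * 9.2^2
Pa = 224.96 kN/m


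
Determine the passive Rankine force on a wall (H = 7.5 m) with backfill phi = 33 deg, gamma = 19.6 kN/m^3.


Compute passive earth pressure coefficient:
Kp = tan^2(45 + phi/2) = tan^2(61.5) = 3.39212
Compute passive force:
Pp = 0.5 * Kp * gamma * H^2
Pp = 0.5 * 3.39212 * 19.6 * 7.5^2
Pp = 1869.91 kN/m


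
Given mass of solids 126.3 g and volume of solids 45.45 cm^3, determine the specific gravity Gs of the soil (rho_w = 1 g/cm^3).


Using Gs = m_s / (V_s * rho_w)
Since rho_w = 1 g/cm^3:
Gs = 126.3 / 45.45
Gs = 2.779


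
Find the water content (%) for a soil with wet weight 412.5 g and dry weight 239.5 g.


Using w = (m_wet - m_dry) / m_dry * 100
m_wet - m_dry = 412.5 - 239.5 = 173.0 g
w = 173.0 / 239.5 * 100
w = 72.23 %


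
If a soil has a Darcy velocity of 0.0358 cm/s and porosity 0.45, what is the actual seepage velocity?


Using v_s = v_d / n
v_s = 0.0358 / 0.45
v_s = 0.07956 cm/s


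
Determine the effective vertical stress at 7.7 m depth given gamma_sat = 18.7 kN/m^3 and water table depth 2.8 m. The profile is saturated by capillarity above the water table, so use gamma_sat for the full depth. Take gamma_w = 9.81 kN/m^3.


Total stress = gamma_sat * depth
sigma = 18.7 * 7.7 = 143.99 kPa
Pore water pressure u = gamma_w * (depth - d_wt)
u = 9.81 * (7.7 - 2.8) = 48.069 kPa
Effective stress = sigma - u
sigma' = 143.99 - 48.069 = 95.92 kPa


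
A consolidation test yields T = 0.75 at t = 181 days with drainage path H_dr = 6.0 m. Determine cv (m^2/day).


Using cv = T * H_dr^2 / t
H_dr^2 = 6.0^2 = 36.0
cv = 0.75 * 36.0 / 181
cv = 0.14917 m^2/day


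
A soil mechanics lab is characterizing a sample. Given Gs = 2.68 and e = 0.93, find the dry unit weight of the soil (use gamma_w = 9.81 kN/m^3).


Using gamma_d = Gs * gamma_w / (1 + e)
gamma_d = 2.68 * 9.81 / (1 + 0.93)
gamma_d = 2.68 * 9.81 / 1.93
gamma_d = 13.622 kN/m^3


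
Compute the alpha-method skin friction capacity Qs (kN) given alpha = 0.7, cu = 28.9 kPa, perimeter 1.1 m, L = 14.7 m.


Result: 327.12 kN

Derivation:
Using Qs = alpha * cu * perimeter * L
Qs = 0.7 * 28.9 * 1.1 * 14.7
Qs = 327.12 kN


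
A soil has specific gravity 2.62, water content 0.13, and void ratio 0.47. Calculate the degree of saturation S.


Using S = Gs * w / e
S = 2.62 * 0.13 / 0.47
S = 0.7247


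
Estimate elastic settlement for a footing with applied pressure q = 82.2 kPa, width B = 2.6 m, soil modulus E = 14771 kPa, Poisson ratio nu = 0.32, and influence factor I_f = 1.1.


Using Se = q * B * (1 - nu^2) * I_f / E
1 - nu^2 = 1 - 0.32^2 = 0.8976
Se = 82.2 * 2.6 * 0.8976 * 1.1 / 14771
Se = 0.014286 m
Convert to mm: Se = 0.014286 * 1000 = 14.286 mm


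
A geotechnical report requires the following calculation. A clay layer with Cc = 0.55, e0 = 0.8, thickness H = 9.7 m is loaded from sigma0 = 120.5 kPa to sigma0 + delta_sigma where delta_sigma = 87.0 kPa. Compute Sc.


Using Sc = Cc * H / (1 + e0) * log10((sigma0 + delta_sigma) / sigma0)
Stress ratio = (120.5 + 87.0) / 120.5 = 1.72199
log10(1.72199) = 0.236031
Cc * H / (1 + e0) = 0.55 * 9.7 / (1 + 0.8) = 2.96389
Sc = 2.96389 * 0.236031
Sc = 0.6996 m


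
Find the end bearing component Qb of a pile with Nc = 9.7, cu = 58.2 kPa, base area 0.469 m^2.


Result: 264.77 kN

Derivation:
Using Qb = Nc * cu * Ab
Qb = 9.7 * 58.2 * 0.469
Qb = 264.77 kN


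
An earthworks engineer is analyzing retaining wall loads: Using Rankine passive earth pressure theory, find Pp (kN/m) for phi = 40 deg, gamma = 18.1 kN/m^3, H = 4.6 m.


Compute passive earth pressure coefficient:
Kp = tan^2(45 + phi/2) = tan^2(65.0) = 4.59891
Compute passive force:
Pp = 0.5 * Kp * gamma * H^2
Pp = 0.5 * 4.59891 * 18.1 * 4.6^2
Pp = 880.68 kN/m


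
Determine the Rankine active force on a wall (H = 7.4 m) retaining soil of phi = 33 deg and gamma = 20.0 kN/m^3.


Compute active earth pressure coefficient:
Ka = tan^2(45 - phi/2) = tan^2(28.5) = 0.294801
Compute active force:
Pa = 0.5 * Ka * gamma * H^2
Pa = 0.5 * 0.294801 * 20.0 * 7.4^2
Pa = 161.43 kN/m


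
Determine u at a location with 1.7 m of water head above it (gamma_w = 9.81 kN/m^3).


Using u = gamma_w * h_w
u = 9.81 * 1.7
u = 16.68 kPa


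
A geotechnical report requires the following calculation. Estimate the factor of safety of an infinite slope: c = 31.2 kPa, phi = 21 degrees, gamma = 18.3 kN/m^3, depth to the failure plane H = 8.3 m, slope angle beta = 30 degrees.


Using Fs = c / (gamma*H*sin(beta)*cos(beta)) + tan(phi)/tan(beta)
Cohesion contribution = 31.2 / (18.3*8.3*sin(30)*cos(30))
Cohesion contribution = 0.474378
Friction contribution = tan(21)/tan(30) = 0.664872
Fs = 0.474378 + 0.664872
Fs = 1.139


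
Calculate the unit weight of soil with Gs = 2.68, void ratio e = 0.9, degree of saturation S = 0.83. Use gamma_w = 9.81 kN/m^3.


Using gamma = gamma_w * (Gs + S*e) / (1 + e)
Numerator: Gs + S*e = 2.68 + 0.83*0.9 = 3.427
Denominator: 1 + e = 1 + 0.9 = 1.9
gamma = 9.81 * 3.427 / 1.9
gamma = 17.694 kN/m^3


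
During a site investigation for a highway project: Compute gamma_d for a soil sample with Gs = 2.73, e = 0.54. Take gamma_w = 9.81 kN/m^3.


Using gamma_d = Gs * gamma_w / (1 + e)
gamma_d = 2.73 * 9.81 / (1 + 0.54)
gamma_d = 2.73 * 9.81 / 1.54
gamma_d = 17.39 kN/m^3


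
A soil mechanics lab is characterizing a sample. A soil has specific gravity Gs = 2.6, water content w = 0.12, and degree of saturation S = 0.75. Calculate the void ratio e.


Result: 0.416

Derivation:
Using the relation e = Gs * w / S
e = 2.6 * 0.12 / 0.75
e = 0.416


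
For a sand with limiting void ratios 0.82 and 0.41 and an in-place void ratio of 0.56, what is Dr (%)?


Result: 63.41 %

Derivation:
Using Dr = (e_max - e) / (e_max - e_min) * 100
e_max - e = 0.82 - 0.56 = 0.26
e_max - e_min = 0.82 - 0.41 = 0.41
Dr = 0.26 / 0.41 * 100
Dr = 63.41 %


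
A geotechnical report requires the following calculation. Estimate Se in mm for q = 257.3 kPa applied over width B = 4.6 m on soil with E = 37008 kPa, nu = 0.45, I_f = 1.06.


Using Se = q * B * (1 - nu^2) * I_f / E
1 - nu^2 = 1 - 0.45^2 = 0.7975
Se = 257.3 * 4.6 * 0.7975 * 1.06 / 37008
Se = 0.027036 m
Convert to mm: Se = 0.027036 * 1000 = 27.036 mm


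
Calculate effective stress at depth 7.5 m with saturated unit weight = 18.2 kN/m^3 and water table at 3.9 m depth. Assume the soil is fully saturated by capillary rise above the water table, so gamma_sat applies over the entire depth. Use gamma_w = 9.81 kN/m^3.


Result: 101.18 kPa

Derivation:
Total stress = gamma_sat * depth
sigma = 18.2 * 7.5 = 136.5 kPa
Pore water pressure u = gamma_w * (depth - d_wt)
u = 9.81 * (7.5 - 3.9) = 35.316 kPa
Effective stress = sigma - u
sigma' = 136.5 - 35.316 = 101.18 kPa


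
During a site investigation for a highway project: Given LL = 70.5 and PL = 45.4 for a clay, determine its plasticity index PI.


Using PI = LL - PL
PI = 70.5 - 45.4
PI = 25.1


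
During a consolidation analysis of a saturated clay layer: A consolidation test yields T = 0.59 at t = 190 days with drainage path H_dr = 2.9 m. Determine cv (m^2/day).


Using cv = T * H_dr^2 / t
H_dr^2 = 2.9^2 = 8.41
cv = 0.59 * 8.41 / 190
cv = 0.02612 m^2/day


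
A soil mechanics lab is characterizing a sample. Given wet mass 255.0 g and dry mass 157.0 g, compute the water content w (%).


Using w = (m_wet - m_dry) / m_dry * 100
m_wet - m_dry = 255.0 - 157.0 = 98.0 g
w = 98.0 / 157.0 * 100
w = 62.42 %


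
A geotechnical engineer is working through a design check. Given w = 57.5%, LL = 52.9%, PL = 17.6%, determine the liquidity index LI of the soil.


Result: 1.13

Derivation:
First compute the plasticity index:
PI = LL - PL = 52.9 - 17.6 = 35.3
Then compute the liquidity index:
LI = (w - PL) / PI
LI = (57.5 - 17.6) / 35.3
LI = 1.13


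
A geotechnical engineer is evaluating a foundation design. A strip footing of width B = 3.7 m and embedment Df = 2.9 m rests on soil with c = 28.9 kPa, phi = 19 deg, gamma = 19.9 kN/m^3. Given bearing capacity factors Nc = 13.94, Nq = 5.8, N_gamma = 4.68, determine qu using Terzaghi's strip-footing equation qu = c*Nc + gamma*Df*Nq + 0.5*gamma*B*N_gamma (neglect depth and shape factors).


Compute qu = c*Nc + gamma*Df*Nq + 0.5*gamma*B*N_gamma
Term 1: 28.9 * 13.94 = 402.866
Term 2: 19.9 * 2.9 * 5.8 = 334.718
Term 3: 0.5 * 19.9 * 3.7 * 4.68 = 172.2942
qu = 402.866 + 334.718 + 172.2942
qu = 909.88 kPa


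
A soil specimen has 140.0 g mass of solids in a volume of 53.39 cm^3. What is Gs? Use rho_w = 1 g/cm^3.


Using Gs = m_s / (V_s * rho_w)
Since rho_w = 1 g/cm^3:
Gs = 140.0 / 53.39
Gs = 2.622


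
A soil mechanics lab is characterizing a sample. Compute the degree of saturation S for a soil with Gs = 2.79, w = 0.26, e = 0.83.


Using S = Gs * w / e
S = 2.79 * 0.26 / 0.83
S = 0.874


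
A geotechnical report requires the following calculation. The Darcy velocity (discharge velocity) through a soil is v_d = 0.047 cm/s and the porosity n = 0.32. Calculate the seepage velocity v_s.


Using v_s = v_d / n
v_s = 0.047 / 0.32
v_s = 0.14688 cm/s


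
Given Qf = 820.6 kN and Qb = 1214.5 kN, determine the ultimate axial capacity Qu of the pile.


Using Qu = Qf + Qb
Qu = 820.6 + 1214.5
Qu = 2035.1 kN


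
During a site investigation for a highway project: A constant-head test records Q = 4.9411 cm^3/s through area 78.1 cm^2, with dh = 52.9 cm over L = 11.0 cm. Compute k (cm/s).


Compute hydraulic gradient:
i = dh / L = 52.9 / 11.0 = 4.80909
Then apply Darcy's law:
k = Q / (A * i)
k = 4.9411 / (78.1 * 4.80909)
k = 4.9411 / 375.59
k = 0.013156 cm/s


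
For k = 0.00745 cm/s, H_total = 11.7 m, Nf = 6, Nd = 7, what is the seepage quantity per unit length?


Convert k to m/s for unit consistency with H:
k = 0.00745 cm/s = 0.00745 / 100 m/s = 7.45e-05 m/s
Using q = k * H * Nf / Nd
Nf / Nd = 6 / 7 = 0.8571
q = 7.45e-05 * 11.7 * 0.8571
q = 0.0007471 m^3/s per m


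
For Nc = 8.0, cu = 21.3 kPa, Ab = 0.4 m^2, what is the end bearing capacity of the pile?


Using Qb = Nc * cu * Ab
Qb = 8.0 * 21.3 * 0.4
Qb = 68.16 kN


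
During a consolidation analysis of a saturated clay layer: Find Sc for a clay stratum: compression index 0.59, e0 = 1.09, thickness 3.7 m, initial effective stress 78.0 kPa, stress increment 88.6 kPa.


Result: 0.3442 m

Derivation:
Using Sc = Cc * H / (1 + e0) * log10((sigma0 + delta_sigma) / sigma0)
Stress ratio = (78.0 + 88.6) / 78.0 = 2.1359
log10(2.1359) = 0.32958
Cc * H / (1 + e0) = 0.59 * 3.7 / (1 + 1.09) = 1.0445
Sc = 1.0445 * 0.32958
Sc = 0.3442 m


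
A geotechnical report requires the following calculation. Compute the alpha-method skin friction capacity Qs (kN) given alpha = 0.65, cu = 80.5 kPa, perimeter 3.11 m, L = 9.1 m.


Result: 1480.85 kN

Derivation:
Using Qs = alpha * cu * perimeter * L
Qs = 0.65 * 80.5 * 3.11 * 9.1
Qs = 1480.85 kN


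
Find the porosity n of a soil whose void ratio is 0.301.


Using the relation n = e / (1 + e)
n = 0.301 / (1 + 0.301)
n = 0.301 / 1.301
n = 0.2314


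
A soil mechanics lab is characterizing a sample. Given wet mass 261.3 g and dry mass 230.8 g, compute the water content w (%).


Result: 13.21 %

Derivation:
Using w = (m_wet - m_dry) / m_dry * 100
m_wet - m_dry = 261.3 - 230.8 = 30.5 g
w = 30.5 / 230.8 * 100
w = 13.21 %


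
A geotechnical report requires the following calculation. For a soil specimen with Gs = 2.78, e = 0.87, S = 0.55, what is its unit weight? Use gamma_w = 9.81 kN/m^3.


Using gamma = gamma_w * (Gs + S*e) / (1 + e)
Numerator: Gs + S*e = 2.78 + 0.55*0.87 = 3.2585
Denominator: 1 + e = 1 + 0.87 = 1.87
gamma = 9.81 * 3.2585 / 1.87
gamma = 17.094 kN/m^3


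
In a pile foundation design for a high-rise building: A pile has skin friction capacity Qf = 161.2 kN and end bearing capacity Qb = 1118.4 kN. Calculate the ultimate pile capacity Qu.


Using Qu = Qf + Qb
Qu = 161.2 + 1118.4
Qu = 1279.6 kN


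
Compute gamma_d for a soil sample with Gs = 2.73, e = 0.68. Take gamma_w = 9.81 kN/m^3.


Using gamma_d = Gs * gamma_w / (1 + e)
gamma_d = 2.73 * 9.81 / (1 + 0.68)
gamma_d = 2.73 * 9.81 / 1.68
gamma_d = 15.941 kN/m^3


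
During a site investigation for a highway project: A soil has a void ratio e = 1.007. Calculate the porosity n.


Result: 0.5017

Derivation:
Using the relation n = e / (1 + e)
n = 1.007 / (1 + 1.007)
n = 1.007 / 2.007
n = 0.5017


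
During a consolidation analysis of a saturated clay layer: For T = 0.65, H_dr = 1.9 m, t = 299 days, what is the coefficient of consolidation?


Result: 0.00785 m^2/day

Derivation:
Using cv = T * H_dr^2 / t
H_dr^2 = 1.9^2 = 3.61
cv = 0.65 * 3.61 / 299
cv = 0.00785 m^2/day


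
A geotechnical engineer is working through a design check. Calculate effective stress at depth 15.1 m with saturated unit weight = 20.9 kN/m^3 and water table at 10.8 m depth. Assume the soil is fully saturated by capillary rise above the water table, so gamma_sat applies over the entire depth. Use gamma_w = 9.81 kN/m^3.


Total stress = gamma_sat * depth
sigma = 20.9 * 15.1 = 315.59 kPa
Pore water pressure u = gamma_w * (depth - d_wt)
u = 9.81 * (15.1 - 10.8) = 42.183 kPa
Effective stress = sigma - u
sigma' = 315.59 - 42.183 = 273.41 kPa


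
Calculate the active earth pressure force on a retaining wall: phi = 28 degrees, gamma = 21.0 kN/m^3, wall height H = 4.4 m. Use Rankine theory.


Result: 73.39 kN/m

Derivation:
Compute active earth pressure coefficient:
Ka = tan^2(45 - phi/2) = tan^2(31.0) = 0.361033
Compute active force:
Pa = 0.5 * Ka * gamma * H^2
Pa = 0.5 * 0.361033 * 21.0 * 4.4^2
Pa = 73.39 kN/m


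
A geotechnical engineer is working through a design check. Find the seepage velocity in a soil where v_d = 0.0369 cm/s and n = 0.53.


Result: 0.06962 cm/s

Derivation:
Using v_s = v_d / n
v_s = 0.0369 / 0.53
v_s = 0.06962 cm/s


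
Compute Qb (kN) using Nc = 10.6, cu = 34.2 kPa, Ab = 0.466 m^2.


Result: 168.93 kN

Derivation:
Using Qb = Nc * cu * Ab
Qb = 10.6 * 34.2 * 0.466
Qb = 168.93 kN


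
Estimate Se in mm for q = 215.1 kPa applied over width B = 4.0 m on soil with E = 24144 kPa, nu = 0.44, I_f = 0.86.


Using Se = q * B * (1 - nu^2) * I_f / E
1 - nu^2 = 1 - 0.44^2 = 0.8064
Se = 215.1 * 4.0 * 0.8064 * 0.86 / 24144
Se = 0.024714 m
Convert to mm: Se = 0.024714 * 1000 = 24.714 mm


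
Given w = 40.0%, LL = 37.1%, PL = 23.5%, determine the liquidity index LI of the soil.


Result: 1.213

Derivation:
First compute the plasticity index:
PI = LL - PL = 37.1 - 23.5 = 13.6
Then compute the liquidity index:
LI = (w - PL) / PI
LI = (40.0 - 23.5) / 13.6
LI = 1.213


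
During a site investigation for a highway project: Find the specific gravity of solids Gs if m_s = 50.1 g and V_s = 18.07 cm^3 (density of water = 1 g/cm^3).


Using Gs = m_s / (V_s * rho_w)
Since rho_w = 1 g/cm^3:
Gs = 50.1 / 18.07
Gs = 2.773


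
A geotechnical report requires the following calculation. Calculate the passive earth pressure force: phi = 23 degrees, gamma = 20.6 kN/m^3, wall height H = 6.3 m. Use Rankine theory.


Compute passive earth pressure coefficient:
Kp = tan^2(45 + phi/2) = tan^2(56.5) = 2.282623
Compute passive force:
Pp = 0.5 * Kp * gamma * H^2
Pp = 0.5 * 2.282623 * 20.6 * 6.3^2
Pp = 933.15 kN/m


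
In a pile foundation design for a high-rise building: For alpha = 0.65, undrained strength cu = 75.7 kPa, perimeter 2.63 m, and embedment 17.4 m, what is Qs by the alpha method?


Result: 2251.72 kN

Derivation:
Using Qs = alpha * cu * perimeter * L
Qs = 0.65 * 75.7 * 2.63 * 17.4
Qs = 2251.72 kN


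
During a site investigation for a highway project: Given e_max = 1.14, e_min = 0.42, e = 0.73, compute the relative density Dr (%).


Using Dr = (e_max - e) / (e_max - e_min) * 100
e_max - e = 1.14 - 0.73 = 0.41
e_max - e_min = 1.14 - 0.42 = 0.72
Dr = 0.41 / 0.72 * 100
Dr = 56.94 %


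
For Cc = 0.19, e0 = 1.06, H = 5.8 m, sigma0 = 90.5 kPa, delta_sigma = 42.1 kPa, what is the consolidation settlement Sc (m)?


Using Sc = Cc * H / (1 + e0) * log10((sigma0 + delta_sigma) / sigma0)
Stress ratio = (90.5 + 42.1) / 90.5 = 1.46519
log10(1.46519) = 0.165895
Cc * H / (1 + e0) = 0.19 * 5.8 / (1 + 1.06) = 0.534951
Sc = 0.534951 * 0.165895
Sc = 0.0887 m


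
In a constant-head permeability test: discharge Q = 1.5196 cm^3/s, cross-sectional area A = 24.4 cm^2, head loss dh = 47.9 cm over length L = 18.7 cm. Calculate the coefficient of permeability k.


Compute hydraulic gradient:
i = dh / L = 47.9 / 18.7 = 2.5615
Then apply Darcy's law:
k = Q / (A * i)
k = 1.5196 / (24.4 * 2.5615)
k = 1.5196 / 62.5005
k = 0.024313 cm/s


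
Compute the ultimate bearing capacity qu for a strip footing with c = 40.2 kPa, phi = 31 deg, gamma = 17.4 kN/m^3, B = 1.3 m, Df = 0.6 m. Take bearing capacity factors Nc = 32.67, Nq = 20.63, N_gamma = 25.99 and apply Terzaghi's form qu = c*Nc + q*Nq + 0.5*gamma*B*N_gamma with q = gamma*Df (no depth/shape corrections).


Compute qu = c*Nc + gamma*Df*Nq + 0.5*gamma*B*N_gamma
Term 1: 40.2 * 32.67 = 1313.334
Term 2: 17.4 * 0.6 * 20.63 = 215.3772
Term 3: 0.5 * 17.4 * 1.3 * 25.99 = 293.9469
qu = 1313.334 + 215.3772 + 293.9469
qu = 1822.66 kPa


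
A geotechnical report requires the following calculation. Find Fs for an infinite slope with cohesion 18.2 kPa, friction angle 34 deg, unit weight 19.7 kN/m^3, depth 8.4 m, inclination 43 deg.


Using Fs = c / (gamma*H*sin(beta)*cos(beta)) + tan(phi)/tan(beta)
Cohesion contribution = 18.2 / (19.7*8.4*sin(43)*cos(43))
Cohesion contribution = 0.220503
Friction contribution = tan(34)/tan(43) = 0.723322
Fs = 0.220503 + 0.723322
Fs = 0.944


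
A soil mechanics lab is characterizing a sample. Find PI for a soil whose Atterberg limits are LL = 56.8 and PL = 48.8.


Using PI = LL - PL
PI = 56.8 - 48.8
PI = 8.0


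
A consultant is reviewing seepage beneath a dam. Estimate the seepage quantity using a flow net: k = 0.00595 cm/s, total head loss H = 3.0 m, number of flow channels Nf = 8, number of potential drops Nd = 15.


Convert k to m/s for unit consistency with H:
k = 0.00595 cm/s = 0.00595 / 100 m/s = 5.95e-05 m/s
Using q = k * H * Nf / Nd
Nf / Nd = 8 / 15 = 0.5333
q = 5.95e-05 * 3.0 * 0.5333
q = 9.52e-05 m^3/s per m


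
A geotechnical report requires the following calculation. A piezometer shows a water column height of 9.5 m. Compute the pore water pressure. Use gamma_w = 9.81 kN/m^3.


Result: 93.2 kPa

Derivation:
Using u = gamma_w * h_w
u = 9.81 * 9.5
u = 93.2 kPa


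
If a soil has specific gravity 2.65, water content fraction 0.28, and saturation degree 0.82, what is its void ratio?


Using the relation e = Gs * w / S
e = 2.65 * 0.28 / 0.82
e = 0.9049


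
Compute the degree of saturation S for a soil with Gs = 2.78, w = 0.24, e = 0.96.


Using S = Gs * w / e
S = 2.78 * 0.24 / 0.96
S = 0.695


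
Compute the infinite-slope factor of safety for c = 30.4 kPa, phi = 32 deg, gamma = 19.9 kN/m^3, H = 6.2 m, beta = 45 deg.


Using Fs = c / (gamma*H*sin(beta)*cos(beta)) + tan(phi)/tan(beta)
Cohesion contribution = 30.4 / (19.9*6.2*sin(45)*cos(45))
Cohesion contribution = 0.492787
Friction contribution = tan(32)/tan(45) = 0.624869
Fs = 0.492787 + 0.624869
Fs = 1.118


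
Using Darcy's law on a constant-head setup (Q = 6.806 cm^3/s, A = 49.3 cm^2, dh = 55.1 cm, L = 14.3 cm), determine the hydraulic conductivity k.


Result: 0.035829 cm/s

Derivation:
Compute hydraulic gradient:
i = dh / L = 55.1 / 14.3 = 3.85315
Then apply Darcy's law:
k = Q / (A * i)
k = 6.806 / (49.3 * 3.85315)
k = 6.806 / 189.96
k = 0.035829 cm/s


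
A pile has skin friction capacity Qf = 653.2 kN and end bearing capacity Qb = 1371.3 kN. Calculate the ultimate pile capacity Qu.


Result: 2024.5 kN

Derivation:
Using Qu = Qf + Qb
Qu = 653.2 + 1371.3
Qu = 2024.5 kN


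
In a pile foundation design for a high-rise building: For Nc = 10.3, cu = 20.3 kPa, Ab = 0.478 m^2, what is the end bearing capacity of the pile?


Using Qb = Nc * cu * Ab
Qb = 10.3 * 20.3 * 0.478
Qb = 99.95 kN


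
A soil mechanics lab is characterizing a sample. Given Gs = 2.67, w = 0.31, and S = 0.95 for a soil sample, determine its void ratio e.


Result: 0.8713

Derivation:
Using the relation e = Gs * w / S
e = 2.67 * 0.31 / 0.95
e = 0.8713


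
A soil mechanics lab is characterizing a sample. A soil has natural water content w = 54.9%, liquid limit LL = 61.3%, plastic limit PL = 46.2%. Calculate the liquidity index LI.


First compute the plasticity index:
PI = LL - PL = 61.3 - 46.2 = 15.1
Then compute the liquidity index:
LI = (w - PL) / PI
LI = (54.9 - 46.2) / 15.1
LI = 0.576


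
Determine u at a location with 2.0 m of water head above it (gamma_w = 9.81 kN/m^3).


Result: 19.62 kPa

Derivation:
Using u = gamma_w * h_w
u = 9.81 * 2.0
u = 19.62 kPa


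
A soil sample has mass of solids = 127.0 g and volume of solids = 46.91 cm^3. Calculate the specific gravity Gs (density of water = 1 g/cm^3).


Using Gs = m_s / (V_s * rho_w)
Since rho_w = 1 g/cm^3:
Gs = 127.0 / 46.91
Gs = 2.707


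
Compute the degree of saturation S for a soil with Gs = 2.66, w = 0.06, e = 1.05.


Using S = Gs * w / e
S = 2.66 * 0.06 / 1.05
S = 0.152


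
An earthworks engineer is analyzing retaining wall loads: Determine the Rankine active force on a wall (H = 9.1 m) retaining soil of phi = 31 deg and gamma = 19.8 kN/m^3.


Compute active earth pressure coefficient:
Ka = tan^2(45 - phi/2) = tan^2(29.5) = 0.320099
Compute active force:
Pa = 0.5 * Ka * gamma * H^2
Pa = 0.5 * 0.320099 * 19.8 * 9.1^2
Pa = 262.42 kN/m


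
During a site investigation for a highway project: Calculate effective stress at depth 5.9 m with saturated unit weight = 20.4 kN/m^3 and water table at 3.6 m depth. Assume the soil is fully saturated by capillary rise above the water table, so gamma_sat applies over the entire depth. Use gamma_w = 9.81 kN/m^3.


Total stress = gamma_sat * depth
sigma = 20.4 * 5.9 = 120.36 kPa
Pore water pressure u = gamma_w * (depth - d_wt)
u = 9.81 * (5.9 - 3.6) = 22.563 kPa
Effective stress = sigma - u
sigma' = 120.36 - 22.563 = 97.8 kPa


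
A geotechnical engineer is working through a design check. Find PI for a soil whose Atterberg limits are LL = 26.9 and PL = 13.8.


Using PI = LL - PL
PI = 26.9 - 13.8
PI = 13.1


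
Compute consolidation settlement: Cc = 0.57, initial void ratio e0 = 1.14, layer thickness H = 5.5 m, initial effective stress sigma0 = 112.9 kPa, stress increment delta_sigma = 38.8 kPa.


Using Sc = Cc * H / (1 + e0) * log10((sigma0 + delta_sigma) / sigma0)
Stress ratio = (112.9 + 38.8) / 112.9 = 1.34367
log10(1.34367) = 0.128292
Cc * H / (1 + e0) = 0.57 * 5.5 / (1 + 1.14) = 1.46495
Sc = 1.46495 * 0.128292
Sc = 0.1879 m


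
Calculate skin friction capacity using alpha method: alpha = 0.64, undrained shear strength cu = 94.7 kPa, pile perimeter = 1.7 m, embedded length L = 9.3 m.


Using Qs = alpha * cu * perimeter * L
Qs = 0.64 * 94.7 * 1.7 * 9.3
Qs = 958.21 kN


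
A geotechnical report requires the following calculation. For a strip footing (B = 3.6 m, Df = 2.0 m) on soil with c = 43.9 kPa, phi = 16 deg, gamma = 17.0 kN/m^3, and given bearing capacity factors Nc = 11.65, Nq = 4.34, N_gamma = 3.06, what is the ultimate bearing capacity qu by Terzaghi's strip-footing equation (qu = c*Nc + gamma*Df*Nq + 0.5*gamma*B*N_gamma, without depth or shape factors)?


Compute qu = c*Nc + gamma*Df*Nq + 0.5*gamma*B*N_gamma
Term 1: 43.9 * 11.65 = 511.435
Term 2: 17.0 * 2.0 * 4.34 = 147.56
Term 3: 0.5 * 17.0 * 3.6 * 3.06 = 93.636
qu = 511.435 + 147.56 + 93.636
qu = 752.63 kPa


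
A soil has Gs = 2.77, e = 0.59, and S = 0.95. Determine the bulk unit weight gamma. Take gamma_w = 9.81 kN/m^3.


Using gamma = gamma_w * (Gs + S*e) / (1 + e)
Numerator: Gs + S*e = 2.77 + 0.95*0.59 = 3.3305
Denominator: 1 + e = 1 + 0.59 = 1.59
gamma = 9.81 * 3.3305 / 1.59
gamma = 20.549 kN/m^3


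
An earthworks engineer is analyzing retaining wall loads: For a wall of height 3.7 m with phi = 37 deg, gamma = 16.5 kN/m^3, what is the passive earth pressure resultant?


Result: 454.34 kN/m

Derivation:
Compute passive earth pressure coefficient:
Kp = tan^2(45 + phi/2) = tan^2(63.5) = 4.022791
Compute passive force:
Pp = 0.5 * Kp * gamma * H^2
Pp = 0.5 * 4.022791 * 16.5 * 3.7^2
Pp = 454.34 kN/m


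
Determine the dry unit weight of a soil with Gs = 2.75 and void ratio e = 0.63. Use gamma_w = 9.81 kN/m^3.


Result: 16.551 kN/m^3

Derivation:
Using gamma_d = Gs * gamma_w / (1 + e)
gamma_d = 2.75 * 9.81 / (1 + 0.63)
gamma_d = 2.75 * 9.81 / 1.63
gamma_d = 16.551 kN/m^3


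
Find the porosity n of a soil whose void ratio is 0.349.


Result: 0.2587

Derivation:
Using the relation n = e / (1 + e)
n = 0.349 / (1 + 0.349)
n = 0.349 / 1.349
n = 0.2587


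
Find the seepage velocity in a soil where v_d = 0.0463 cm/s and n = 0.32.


Using v_s = v_d / n
v_s = 0.0463 / 0.32
v_s = 0.14469 cm/s


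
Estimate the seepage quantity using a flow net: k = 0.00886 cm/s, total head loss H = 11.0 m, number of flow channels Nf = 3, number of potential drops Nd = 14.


Convert k to m/s for unit consistency with H:
k = 0.00886 cm/s = 0.00886 / 100 m/s = 8.86e-05 m/s
Using q = k * H * Nf / Nd
Nf / Nd = 3 / 14 = 0.2143
q = 8.86e-05 * 11.0 * 0.2143
q = 0.0002088 m^3/s per m


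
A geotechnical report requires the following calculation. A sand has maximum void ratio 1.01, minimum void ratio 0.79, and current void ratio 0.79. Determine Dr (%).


Using Dr = (e_max - e) / (e_max - e_min) * 100
e_max - e = 1.01 - 0.79 = 0.22
e_max - e_min = 1.01 - 0.79 = 0.22
Dr = 0.22 / 0.22 * 100
Dr = 100.0 %


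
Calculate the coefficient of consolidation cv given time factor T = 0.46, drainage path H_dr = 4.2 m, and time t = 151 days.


Result: 0.05374 m^2/day

Derivation:
Using cv = T * H_dr^2 / t
H_dr^2 = 4.2^2 = 17.64
cv = 0.46 * 17.64 / 151
cv = 0.05374 m^2/day


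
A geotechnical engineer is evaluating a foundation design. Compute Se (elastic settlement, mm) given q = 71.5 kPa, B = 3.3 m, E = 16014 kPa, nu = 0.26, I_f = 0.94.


Result: 12.914 mm

Derivation:
Using Se = q * B * (1 - nu^2) * I_f / E
1 - nu^2 = 1 - 0.26^2 = 0.9324
Se = 71.5 * 3.3 * 0.9324 * 0.94 / 16014
Se = 0.012914 m
Convert to mm: Se = 0.012914 * 1000 = 12.914 mm


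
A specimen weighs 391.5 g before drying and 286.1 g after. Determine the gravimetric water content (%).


Result: 36.84 %

Derivation:
Using w = (m_wet - m_dry) / m_dry * 100
m_wet - m_dry = 391.5 - 286.1 = 105.4 g
w = 105.4 / 286.1 * 100
w = 36.84 %


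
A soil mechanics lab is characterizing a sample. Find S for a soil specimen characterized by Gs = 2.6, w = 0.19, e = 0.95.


Result: 0.52

Derivation:
Using S = Gs * w / e
S = 2.6 * 0.19 / 0.95
S = 0.52


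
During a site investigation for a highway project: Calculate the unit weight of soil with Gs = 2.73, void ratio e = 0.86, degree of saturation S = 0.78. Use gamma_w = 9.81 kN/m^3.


Using gamma = gamma_w * (Gs + S*e) / (1 + e)
Numerator: Gs + S*e = 2.73 + 0.78*0.86 = 3.4008
Denominator: 1 + e = 1 + 0.86 = 1.86
gamma = 9.81 * 3.4008 / 1.86
gamma = 17.936 kN/m^3


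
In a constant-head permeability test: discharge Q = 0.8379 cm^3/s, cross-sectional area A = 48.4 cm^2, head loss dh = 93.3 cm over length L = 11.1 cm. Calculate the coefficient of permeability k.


Compute hydraulic gradient:
i = dh / L = 93.3 / 11.1 = 8.40541
Then apply Darcy's law:
k = Q / (A * i)
k = 0.8379 / (48.4 * 8.40541)
k = 0.8379 / 406.822
k = 0.00206 cm/s


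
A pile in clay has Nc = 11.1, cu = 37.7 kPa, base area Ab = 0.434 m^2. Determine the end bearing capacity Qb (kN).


Using Qb = Nc * cu * Ab
Qb = 11.1 * 37.7 * 0.434
Qb = 181.62 kN


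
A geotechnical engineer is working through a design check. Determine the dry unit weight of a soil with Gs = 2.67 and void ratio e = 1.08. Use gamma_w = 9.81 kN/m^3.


Result: 12.593 kN/m^3

Derivation:
Using gamma_d = Gs * gamma_w / (1 + e)
gamma_d = 2.67 * 9.81 / (1 + 1.08)
gamma_d = 2.67 * 9.81 / 2.08
gamma_d = 12.593 kN/m^3


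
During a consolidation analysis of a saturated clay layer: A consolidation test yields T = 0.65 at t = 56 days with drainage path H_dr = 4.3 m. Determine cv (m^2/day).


Result: 0.21462 m^2/day

Derivation:
Using cv = T * H_dr^2 / t
H_dr^2 = 4.3^2 = 18.49
cv = 0.65 * 18.49 / 56
cv = 0.21462 m^2/day


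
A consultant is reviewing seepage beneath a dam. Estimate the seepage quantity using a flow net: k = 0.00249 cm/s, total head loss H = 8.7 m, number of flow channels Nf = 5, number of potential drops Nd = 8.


Convert k to m/s for unit consistency with H:
k = 0.00249 cm/s = 0.00249 / 100 m/s = 2.49e-05 m/s
Using q = k * H * Nf / Nd
Nf / Nd = 5 / 8 = 0.625
q = 2.49e-05 * 8.7 * 0.625
q = 0.0001354 m^3/s per m


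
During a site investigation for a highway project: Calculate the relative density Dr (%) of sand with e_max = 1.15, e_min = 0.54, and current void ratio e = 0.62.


Using Dr = (e_max - e) / (e_max - e_min) * 100
e_max - e = 1.15 - 0.62 = 0.53
e_max - e_min = 1.15 - 0.54 = 0.61
Dr = 0.53 / 0.61 * 100
Dr = 86.89 %


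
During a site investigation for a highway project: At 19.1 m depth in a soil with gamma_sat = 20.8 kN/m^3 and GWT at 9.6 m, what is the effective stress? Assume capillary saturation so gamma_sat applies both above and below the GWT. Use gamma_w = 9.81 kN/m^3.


Result: 304.09 kPa

Derivation:
Total stress = gamma_sat * depth
sigma = 20.8 * 19.1 = 397.28 kPa
Pore water pressure u = gamma_w * (depth - d_wt)
u = 9.81 * (19.1 - 9.6) = 93.195 kPa
Effective stress = sigma - u
sigma' = 397.28 - 93.195 = 304.09 kPa


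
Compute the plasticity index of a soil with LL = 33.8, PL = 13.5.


Using PI = LL - PL
PI = 33.8 - 13.5
PI = 20.3


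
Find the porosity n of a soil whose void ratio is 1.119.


Result: 0.5281

Derivation:
Using the relation n = e / (1 + e)
n = 1.119 / (1 + 1.119)
n = 1.119 / 2.119
n = 0.5281


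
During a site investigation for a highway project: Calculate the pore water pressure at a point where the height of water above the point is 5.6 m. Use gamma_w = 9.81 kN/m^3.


Result: 54.94 kPa

Derivation:
Using u = gamma_w * h_w
u = 9.81 * 5.6
u = 54.94 kPa


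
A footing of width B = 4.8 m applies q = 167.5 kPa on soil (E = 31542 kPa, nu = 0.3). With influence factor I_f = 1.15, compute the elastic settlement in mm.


Using Se = q * B * (1 - nu^2) * I_f / E
1 - nu^2 = 1 - 0.3^2 = 0.91
Se = 167.5 * 4.8 * 0.91 * 1.15 / 31542
Se = 0.026675 m
Convert to mm: Se = 0.026675 * 1000 = 26.675 mm


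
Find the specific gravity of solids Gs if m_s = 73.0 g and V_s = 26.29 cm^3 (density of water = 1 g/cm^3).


Using Gs = m_s / (V_s * rho_w)
Since rho_w = 1 g/cm^3:
Gs = 73.0 / 26.29
Gs = 2.777


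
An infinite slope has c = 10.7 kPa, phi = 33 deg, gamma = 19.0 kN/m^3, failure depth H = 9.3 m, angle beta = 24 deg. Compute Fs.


Result: 1.622

Derivation:
Using Fs = c / (gamma*H*sin(beta)*cos(beta)) + tan(phi)/tan(beta)
Cohesion contribution = 10.7 / (19.0*9.3*sin(24)*cos(24))
Cohesion contribution = 0.162969
Friction contribution = tan(33)/tan(24) = 1.45859
Fs = 0.162969 + 1.45859
Fs = 1.622
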